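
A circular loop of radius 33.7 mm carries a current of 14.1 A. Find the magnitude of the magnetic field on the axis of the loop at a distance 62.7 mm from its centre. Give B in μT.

B ≈ 27.9 μT

On the axis of a circular loop, B = μ₀IR² / [2(R²+z²)^(3/2)].
R² + z² = (0.0337)² + (0.0627)² = 0.005067 m², and (R²+z²)^(3/2) = 3.61×10⁻⁴ m³.
B = (4π×10⁻⁷ × 14.1 × 0.001136) / (2 × 3.61×10⁻⁴) = 2.79×10⁻⁵ T.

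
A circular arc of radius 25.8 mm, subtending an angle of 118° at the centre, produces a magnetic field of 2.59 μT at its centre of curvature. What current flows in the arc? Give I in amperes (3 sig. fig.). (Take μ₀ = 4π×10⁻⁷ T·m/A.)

For a circular arc, B = μ₀Iφ/(4πR) with φ in radians; here φ = 2.059 rad.
So I = 4πRB/(μ₀φ) = 4π × 0.0258 × 2.59×10⁻⁶ / (4π×10⁻⁷ × 2.059) = 0.324 A.

I ≈ 0.324 A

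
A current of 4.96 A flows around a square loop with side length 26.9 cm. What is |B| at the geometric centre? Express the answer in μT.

B ≈ 20.9 μT

Each side is a finite straight segment at perpendicular distance d = a/(2 tan(π/4)) = 0.1345 m from the centre, with end-angles ±π/4.
One side contributes B₁ = (μ₀I/4πd)·2 sin(π/4) = 5.22×10⁻⁶ T.
All 4 sides add in the same direction: B = 4 × 5.22×10⁻⁶ = 2.09×10⁻⁵ T.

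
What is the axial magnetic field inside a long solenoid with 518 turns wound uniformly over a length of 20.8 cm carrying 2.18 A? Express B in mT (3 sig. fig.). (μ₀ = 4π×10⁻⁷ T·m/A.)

B ≈ 6.82 mT

Inside a long solenoid, B = μ₀nI with n = 2490 turns/m.
B = 4π×10⁻⁷ × 2490 × 2.18 = 6.82×10⁻³ T.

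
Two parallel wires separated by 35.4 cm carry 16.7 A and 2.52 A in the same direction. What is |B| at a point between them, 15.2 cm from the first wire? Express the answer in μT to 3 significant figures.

B ≈ 19.5 μT

Each long wire gives B = μ₀I/(2πd). Distances are d₁ = 0.152 m and d₂ = 0.202 m.
B₁ = 2.20×10⁻⁵ T, B₂ = 2.50×10⁻⁶ T.
Between parallel currents the two contributions point in opposite directions, so they subtract. B = |B₁ − B₂| = |2.20×10⁻⁵ − 2.50×10⁻⁶| = 1.95×10⁻⁵ T.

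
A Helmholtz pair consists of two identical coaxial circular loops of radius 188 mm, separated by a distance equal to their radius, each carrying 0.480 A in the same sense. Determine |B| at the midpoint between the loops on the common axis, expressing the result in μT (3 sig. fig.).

B ≈ 2.30 μT

Each loop contributes B = μ₀IR²/[2(R²+z²)^(3/2)] on the axis, with z measured from that loop.
Loop 1 (z = 0.094 m): B₁ = 1.15×10⁻⁶ T. Loop 2 (z = 0.094 m): B₂ = 1.15×10⁻⁶ T.
The fields add: B = B₁ + B₂ = 2.30×10⁻⁶ T.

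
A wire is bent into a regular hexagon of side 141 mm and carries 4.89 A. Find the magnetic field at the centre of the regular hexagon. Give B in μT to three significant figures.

Each side is a finite straight segment at perpendicular distance d = a/(2 tan(π/6)) = 0.1221 m from the centre, with end-angles ±π/6.
One side contributes B₁ = (μ₀I/4πd)·2 sin(π/6) = 4.00×10⁻⁶ T.
All 6 sides add in the same direction: B = 6 × 4.00×10⁻⁶ = 2.40×10⁻⁵ T.

B ≈ 24.0 μT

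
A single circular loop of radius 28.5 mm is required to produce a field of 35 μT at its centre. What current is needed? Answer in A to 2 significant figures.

I ≈ 1.6 A

At the centre of a circular loop B = μ₀I/(2R), so I = 2RB/μ₀.
With R = 0.0285 m, I = 2 × 0.0285 × 3.50×10⁻⁵ / (4π×10⁻⁷) = 1.59 A.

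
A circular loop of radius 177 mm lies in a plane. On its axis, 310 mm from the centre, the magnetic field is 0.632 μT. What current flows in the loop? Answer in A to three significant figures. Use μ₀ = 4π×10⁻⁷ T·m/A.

I ≈ 1.46 A

On the axis of a loop, B = μ₀IR²/[2(R²+z²)^(3/2)], so I = 2B(R²+z²)^(3/2)/(μ₀R²).
R² + z² = 0.03133 + 0.0961 = 0.1274 m²; raised to 3/2 gives 4.55×10⁻² m³.
I = 2 × 6.32×10⁻⁷ × 4.55×10⁻² / (1.26×10⁻⁶ × 0.03133) = 1.46 A.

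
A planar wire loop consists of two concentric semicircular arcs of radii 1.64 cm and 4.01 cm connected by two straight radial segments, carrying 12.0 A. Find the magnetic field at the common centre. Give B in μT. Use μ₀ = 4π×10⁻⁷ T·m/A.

The radial connectors point toward the centre, so dl × r̂ = 0 and they contribute nothing.
Each semicircle gives μ₀I/(4R): inner arc 2.30×10⁻⁴ T, outer arc 9.40×10⁻⁵ T.
The two arcs carry current in opposite angular senses, so their fields oppose: B = |2.30×10⁻⁴ − 9.40×10⁻⁵| = 1.36×10⁻⁴ T.

B ≈ 136 μT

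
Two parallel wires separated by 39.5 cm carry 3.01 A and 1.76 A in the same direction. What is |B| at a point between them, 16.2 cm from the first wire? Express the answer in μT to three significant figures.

B ≈ 2.21 μT

Each long wire gives B = μ₀I/(2πd). Distances are d₁ = 0.162 m and d₂ = 0.233 m.
B₁ = 3.72×10⁻⁶ T, B₂ = 1.51×10⁻⁶ T.
Between parallel currents the two contributions point in opposite directions, so they subtract. B = |B₁ − B₂| = |3.72×10⁻⁶ − 1.51×10⁻⁶| = 2.21×10⁻⁶ T.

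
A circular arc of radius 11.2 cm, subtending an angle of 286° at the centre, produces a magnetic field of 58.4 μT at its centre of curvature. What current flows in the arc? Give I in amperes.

I ≈ 13.1 A

For a circular arc, B = μ₀Iφ/(4πR) with φ in radians; here φ = 4.992 rad.
So I = 4πRB/(μ₀φ) = 4π × 0.112 × 5.84×10⁻⁵ / (4π×10⁻⁷ × 4.992) = 13.1 A.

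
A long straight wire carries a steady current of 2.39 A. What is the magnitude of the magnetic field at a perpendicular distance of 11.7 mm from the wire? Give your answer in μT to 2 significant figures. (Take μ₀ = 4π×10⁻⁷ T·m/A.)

For an infinitely long straight wire, B = μ₀I/(2πd).
B = (4π×10⁻⁷ × 2.39) / (2π × 0.0117) = 4.09×10⁻⁵ T.

B ≈ 41 μT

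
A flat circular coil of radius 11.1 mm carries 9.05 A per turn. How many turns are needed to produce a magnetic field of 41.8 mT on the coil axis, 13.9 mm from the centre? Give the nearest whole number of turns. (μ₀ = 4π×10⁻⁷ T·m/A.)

For an N-turn coil, B = Nμ₀IR²/[2(R²+z²)^(3/2)]. A single turn gives B₁ = 1.24×10⁻⁴ T with R = 0.0111 m, z = 0.0139 m.
N = B/B₁ = 4.18×10⁻² / 1.24×10⁻⁴ = 335.81.

N = 336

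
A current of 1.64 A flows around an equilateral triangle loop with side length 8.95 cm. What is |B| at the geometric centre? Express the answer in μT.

Each side is a finite straight segment at perpendicular distance d = a/(2 tan(π/3)) = 0.02584 m from the centre, with end-angles ±π/3.
One side contributes B₁ = (μ₀I/4πd)·2 sin(π/3) = 1.10×10⁻⁵ T.
All 3 sides add in the same direction: B = 3 × 1.10×10⁻⁵ = 3.30×10⁻⁵ T.

B ≈ 33.0 μT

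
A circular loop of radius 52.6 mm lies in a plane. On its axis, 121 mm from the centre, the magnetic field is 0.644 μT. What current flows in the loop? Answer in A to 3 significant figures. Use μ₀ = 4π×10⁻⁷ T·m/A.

On the axis of a loop, B = μ₀IR²/[2(R²+z²)^(3/2)], so I = 2B(R²+z²)^(3/2)/(μ₀R²).
R² + z² = 0.002767 + 0.01464 = 0.01741 m²; raised to 3/2 gives 2.30×10⁻³ m³.
I = 2 × 6.44×10⁻⁷ × 2.30×10⁻³ / (1.26×10⁻⁶ × 0.002767) = 0.851 A.

I ≈ 0.851 A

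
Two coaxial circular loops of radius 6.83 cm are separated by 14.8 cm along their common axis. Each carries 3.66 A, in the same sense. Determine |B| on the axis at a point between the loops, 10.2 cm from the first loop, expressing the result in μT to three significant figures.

B ≈ 25.0 μT

Each loop contributes B = μ₀IR²/[2(R²+z²)^(3/2)] on the axis, with z measured from that loop.
Loop 1 (z = 0.102 m): B₁ = 5.80×10⁻⁶ T. Loop 2 (z = 0.046 m): B₂ = 1.92×10⁻⁵ T.
The fields add: B = B₁ + B₂ = 2.50×10⁻⁵ T.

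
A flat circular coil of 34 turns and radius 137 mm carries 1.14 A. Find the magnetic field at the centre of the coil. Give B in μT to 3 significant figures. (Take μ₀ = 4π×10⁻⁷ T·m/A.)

For an N-turn flat coil, B = Nμ₀I/(2R) with R = 0.137 m.
B = 34 × 5.23×10⁻⁶ T = 1.78×10⁻⁴ T.

B ≈ 178 μT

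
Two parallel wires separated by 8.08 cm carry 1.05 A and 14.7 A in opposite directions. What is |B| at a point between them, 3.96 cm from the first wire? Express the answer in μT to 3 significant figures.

B ≈ 76.7 μT

Each long wire gives B = μ₀I/(2πd). Distances are d₁ = 0.0396 m and d₂ = 0.0412 m.
B₁ = 5.30×10⁻⁶ T, B₂ = 7.14×10⁻⁵ T.
Between antiparallel currents both contributions point the same way, so they add. B = B₁ + B₂ = 5.30×10⁻⁶ + 7.14×10⁻⁵ = 7.67×10⁻⁵ T.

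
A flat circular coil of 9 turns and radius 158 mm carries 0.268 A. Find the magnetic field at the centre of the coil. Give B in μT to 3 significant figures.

B ≈ 9.59 μT

For an N-turn flat coil, B = Nμ₀I/(2R) with R = 0.158 m.
B = 9 × 1.07×10⁻⁶ T = 9.59×10⁻⁶ T.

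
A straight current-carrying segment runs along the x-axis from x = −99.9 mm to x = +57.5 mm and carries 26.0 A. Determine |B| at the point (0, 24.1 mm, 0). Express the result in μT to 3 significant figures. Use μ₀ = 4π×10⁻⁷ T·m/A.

For a finite straight segment, B = (μ₀I/4πd)(sinθ₁ + sinθ₂), where θ₁, θ₂ are the angles from the perpendicular to each end.
The perpendicular distance is d = 0.0241 m; the end-offsets along the wire are a = 0.0999 m and b = 0.0575 m.
sinθ₁ = 0.0999/√(0.0999²+0.0241²) = 0.9721; sinθ₂ = 0.0575/√(0.0575²+0.0241²) = 0.9223.
B = (4π×10⁻⁷ × 26.0) / (4π × 0.0241) × (0.9721 + 0.9223) = 2.04×10⁻⁴ T.

B ≈ 204 μT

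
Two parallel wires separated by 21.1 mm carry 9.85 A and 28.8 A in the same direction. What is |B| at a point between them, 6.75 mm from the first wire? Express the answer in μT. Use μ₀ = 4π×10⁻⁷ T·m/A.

Each long wire gives B = μ₀I/(2πd). Distances are d₁ = 0.00675 m and d₂ = 0.01435 m.
B₁ = 2.92×10⁻⁴ T, B₂ = 4.01×10⁻⁴ T.
Between parallel currents the two contributions point in opposite directions, so they subtract. B = |B₁ − B₂| = |2.92×10⁻⁴ − 4.01×10⁻⁴| = 1.10×10⁻⁴ T.

B ≈ 110 μT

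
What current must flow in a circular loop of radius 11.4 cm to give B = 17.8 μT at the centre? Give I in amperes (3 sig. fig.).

I ≈ 3.23 A

At the centre of a circular loop B = μ₀I/(2R), so I = 2RB/μ₀.
With R = 0.114 m, I = 2 × 0.114 × 1.78×10⁻⁵ / (4π×10⁻⁷) = 3.23 A.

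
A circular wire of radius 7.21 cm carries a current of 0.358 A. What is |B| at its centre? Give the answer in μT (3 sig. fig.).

At the centre of a circular loop the Biot–Savart law gives B = μ₀I/(2R).
B = (4π×10⁻⁷ × 0.358) / (2 × 0.0721) = 3.12×10⁻⁶ T.

B ≈ 3.12 μT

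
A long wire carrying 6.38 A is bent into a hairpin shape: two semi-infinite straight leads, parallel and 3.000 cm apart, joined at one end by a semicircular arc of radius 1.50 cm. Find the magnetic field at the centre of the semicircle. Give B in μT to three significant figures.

The semicircular arc contributes B_arc = μ₀I·π/(4πR) = μ₀I/(4R) = 1.34×10⁻⁴ T.
Each semi-infinite lead is at perpendicular distance R = 0.015 m from the centre, with the perpendicular foot at its near end, so it contributes μ₀I/(4πR); both point the same way, together 8.51×10⁻⁵ T.
Arc and leads all point the same direction: B = 1.34×10⁻⁴ + 8.51×10⁻⁵ = 2.19×10⁻⁴ T.

B ≈ 219 μT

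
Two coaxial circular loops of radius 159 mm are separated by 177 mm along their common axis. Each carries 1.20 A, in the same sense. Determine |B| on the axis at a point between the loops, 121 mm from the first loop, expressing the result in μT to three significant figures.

B ≈ 6.37 μT

Each loop contributes B = μ₀IR²/[2(R²+z²)^(3/2)] on the axis, with z measured from that loop.
Loop 1 (z = 0.121 m): B₁ = 2.39×10⁻⁶ T. Loop 2 (z = 0.056 m): B₂ = 3.98×10⁻⁶ T.
The fields add: B = B₁ + B₂ = 6.37×10⁻⁶ T.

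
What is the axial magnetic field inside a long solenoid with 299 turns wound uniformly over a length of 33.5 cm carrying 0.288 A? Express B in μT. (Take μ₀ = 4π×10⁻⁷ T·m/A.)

Inside a long solenoid, B = μ₀nI with n = 892.5 turns/m.
B = 4π×10⁻⁷ × 892.5 × 0.288 = 3.23×10⁻⁴ T.

B ≈ 323 μT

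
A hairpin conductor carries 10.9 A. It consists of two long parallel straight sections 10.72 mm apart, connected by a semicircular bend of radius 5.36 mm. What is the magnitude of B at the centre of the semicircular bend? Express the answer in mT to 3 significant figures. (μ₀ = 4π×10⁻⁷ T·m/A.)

B ≈ 1.05 mT

The semicircular arc contributes B_arc = μ₀I·π/(4πR) = μ₀I/(4R) = 6.39×10⁻⁴ T.
Each semi-infinite lead is at perpendicular distance R = 0.00536 m from the centre, with the perpendicular foot at its near end, so it contributes μ₀I/(4πR); both point the same way, together 4.07×10⁻⁴ T.
Arc and leads all point the same direction: B = 6.39×10⁻⁴ + 4.07×10⁻⁴ = 1.05×10⁻³ T.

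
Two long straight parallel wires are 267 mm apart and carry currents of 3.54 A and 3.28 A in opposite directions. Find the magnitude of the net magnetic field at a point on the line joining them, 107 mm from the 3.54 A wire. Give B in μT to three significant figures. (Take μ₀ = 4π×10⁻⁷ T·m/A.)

B ≈ 10.7 μT

Each long wire gives B = μ₀I/(2πd). Distances are d₁ = 0.107 m and d₂ = 0.16 m.
B₁ = 6.62×10⁻⁶ T, B₂ = 4.10×10⁻⁶ T.
Between antiparallel currents both contributions point the same way, so they add. B = B₁ + B₂ = 6.62×10⁻⁶ + 4.10×10⁻⁶ = 1.07×10⁻⁵ T.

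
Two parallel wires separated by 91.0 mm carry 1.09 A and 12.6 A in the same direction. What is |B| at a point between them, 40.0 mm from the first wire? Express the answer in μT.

B ≈ 44.0 μT

Each long wire gives B = μ₀I/(2πd). Distances are d₁ = 0.04 m and d₂ = 0.051 m.
B₁ = 5.45×10⁻⁶ T, B₂ = 4.94×10⁻⁵ T.
Between parallel currents the two contributions point in opposite directions, so they subtract. B = |B₁ − B₂| = |5.45×10⁻⁶ − 4.94×10⁻⁵| = 4.40×10⁻⁵ T.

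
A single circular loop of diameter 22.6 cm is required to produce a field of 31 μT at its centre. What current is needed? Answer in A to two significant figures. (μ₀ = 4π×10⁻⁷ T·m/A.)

At the centre of a circular loop B = μ₀I/(2R), so I = 2RB/μ₀.
With R = 0.113 m, I = 2 × 0.113 × 3.10×10⁻⁵ / (4π×10⁻⁷) = 5.58 A.

I ≈ 5.6 A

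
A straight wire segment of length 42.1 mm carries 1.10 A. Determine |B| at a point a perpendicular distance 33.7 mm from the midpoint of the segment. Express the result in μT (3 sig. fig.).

B ≈ 3.46 μT

For a finite straight segment, B = (μ₀I/4πd)(sinθ₁ + sinθ₂), where θ₁, θ₂ are the angles from the perpendicular to each end.
The perpendicular from the point meets the wire at its midpoint, so each end is L/2 = 0.02105 m away along the wire.
sinθ₁ = 0.02105/√(0.02105²+0.0337²) = 0.5298; sinθ₂ = 0.02105/√(0.02105²+0.0337²) = 0.5298.
B = (4π×10⁻⁷ × 1.10) / (4π × 0.0337) × (0.5298 + 0.5298) = 3.46×10⁻⁶ T.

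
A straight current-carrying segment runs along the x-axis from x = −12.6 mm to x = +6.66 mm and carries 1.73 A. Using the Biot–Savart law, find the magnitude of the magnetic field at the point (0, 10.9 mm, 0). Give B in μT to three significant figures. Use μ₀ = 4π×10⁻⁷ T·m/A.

B ≈ 20.3 μT

For a finite straight segment, B = (μ₀I/4πd)(sinθ₁ + sinθ₂), where θ₁, θ₂ are the angles from the perpendicular to each end.
The perpendicular distance is d = 0.0109 m; the end-offsets along the wire are a = 0.0126 m and b = 0.00666 m.
sinθ₁ = 0.0126/√(0.0126²+0.0109²) = 0.7563; sinθ₂ = 0.00666/√(0.00666²+0.0109²) = 0.5214.
B = (4π×10⁻⁷ × 1.73) / (4π × 0.0109) × (0.7563 + 0.5214) = 2.03×10⁻⁵ T.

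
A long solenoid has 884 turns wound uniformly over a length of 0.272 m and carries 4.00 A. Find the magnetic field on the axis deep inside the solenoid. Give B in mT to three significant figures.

B ≈ 16.3 mT

Inside a long solenoid, B = μ₀nI with n = 3250 turns/m.
B = 4π×10⁻⁷ × 3250 × 4.00 = 1.63×10⁻² T.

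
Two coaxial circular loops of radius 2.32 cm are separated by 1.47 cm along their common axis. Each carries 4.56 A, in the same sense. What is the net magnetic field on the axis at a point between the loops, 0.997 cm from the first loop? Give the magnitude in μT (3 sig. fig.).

B ≈ 212 μT

Each loop contributes B = μ₀IR²/[2(R²+z²)^(3/2)] on the axis, with z measured from that loop.
Loop 1 (z = 0.00997 m): B₁ = 9.58×10⁻⁵ T. Loop 2 (z = 0.00473 m): B₂ = 1.16×10⁻⁴ T.
The fields add: B = B₁ + B₂ = 2.12×10⁻⁴ T.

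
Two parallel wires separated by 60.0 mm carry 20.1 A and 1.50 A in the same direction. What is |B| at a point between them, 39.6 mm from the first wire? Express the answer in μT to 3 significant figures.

B ≈ 86.8 μT

Each long wire gives B = μ₀I/(2πd). Distances are d₁ = 0.0396 m and d₂ = 0.0204 m.
B₁ = 1.02×10⁻⁴ T, B₂ = 1.47×10⁻⁵ T.
Between parallel currents the two contributions point in opposite directions, so they subtract. B = |B₁ − B₂| = |1.02×10⁻⁴ − 1.47×10⁻⁵| = 8.68×10⁻⁵ T.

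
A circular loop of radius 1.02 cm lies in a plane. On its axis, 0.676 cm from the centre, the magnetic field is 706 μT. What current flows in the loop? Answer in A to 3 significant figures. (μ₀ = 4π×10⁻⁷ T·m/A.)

On the axis of a loop, B = μ₀IR²/[2(R²+z²)^(3/2)], so I = 2B(R²+z²)^(3/2)/(μ₀R²).
R² + z² = 0.000104 + 4.570×10⁻⁵ = 0.0001497 m²; raised to 3/2 gives 1.83×10⁻⁶ m³.
I = 2 × 7.06×10⁻⁴ × 1.83×10⁻⁶ / (1.26×10⁻⁶ × 0.000104) = 19.8 A.

I ≈ 19.8 A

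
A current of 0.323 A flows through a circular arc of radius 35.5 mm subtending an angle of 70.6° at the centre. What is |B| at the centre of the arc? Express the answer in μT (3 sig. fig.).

The Biot–Savart field of a circular arc at its centre is B = μ₀Iφ/(4πR), with φ = 1.232 rad.
B = (4π×10⁻⁷ × 0.323 × 1.232) / (4π × 0.0355) = 1.12×10⁻⁶ T.

B ≈ 1.12 μT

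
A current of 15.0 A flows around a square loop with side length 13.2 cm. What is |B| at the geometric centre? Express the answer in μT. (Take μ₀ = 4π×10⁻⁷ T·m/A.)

Each side is a finite straight segment at perpendicular distance d = a/(2 tan(π/4)) = 0.066 m from the centre, with end-angles ±π/4.
One side contributes B₁ = (μ₀I/4πd)·2 sin(π/4) = 3.21×10⁻⁵ T.
All 4 sides add in the same direction: B = 4 × 3.21×10⁻⁵ = 1.29×10⁻⁴ T.

B ≈ 129 μT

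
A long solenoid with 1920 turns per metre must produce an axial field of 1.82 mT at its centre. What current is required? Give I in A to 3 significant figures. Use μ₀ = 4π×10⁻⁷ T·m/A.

I ≈ 0.754 A

Inside a long solenoid B = μ₀nI with n = 1920 m⁻¹, so I = B/(μ₀n).
I = 1.82×10⁻³ / (4π×10⁻⁷ × 1920) = 0.754 A.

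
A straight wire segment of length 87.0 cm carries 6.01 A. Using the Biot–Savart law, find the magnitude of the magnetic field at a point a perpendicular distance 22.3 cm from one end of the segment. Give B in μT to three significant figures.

B ≈ 2.61 μT

For a finite straight segment, B = (μ₀I/4πd)(sinθ₁ + sinθ₂), where θ₁, θ₂ are the angles from the perpendicular to each end.
The perpendicular foot is at one end, so the two end-offsets along the wire are 0 and L = 0.87 m.
sinθ₁ = 0/√(0²+0.223²) = 0.0000; sinθ₂ = 0.87/√(0.87²+0.223²) = 0.9687.
B = (4π×10⁻⁷ × 6.01) / (4π × 0.223) × (0.0000 + 0.9687) = 2.61×10⁻⁶ T.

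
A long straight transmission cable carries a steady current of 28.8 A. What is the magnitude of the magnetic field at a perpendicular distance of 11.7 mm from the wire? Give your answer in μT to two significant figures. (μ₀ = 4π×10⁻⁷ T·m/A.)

B ≈ 490 μT

For an infinitely long straight wire, B = μ₀I/(2πd).
B = (4π×10⁻⁷ × 28.8) / (2π × 0.0117) = 4.92×10⁻⁴ T.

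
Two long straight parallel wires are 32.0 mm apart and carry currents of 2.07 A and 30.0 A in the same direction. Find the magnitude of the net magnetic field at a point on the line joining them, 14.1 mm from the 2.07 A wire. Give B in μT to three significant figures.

Each long wire gives B = μ₀I/(2πd). Distances are d₁ = 0.0141 m and d₂ = 0.0179 m.
B₁ = 2.94×10⁻⁵ T, B₂ = 3.35×10⁻⁴ T.
Between parallel currents the two contributions point in opposite directions, so they subtract. B = |B₁ − B₂| = |2.94×10⁻⁵ − 3.35×10⁻⁴| = 3.06×10⁻⁴ T.

B ≈ 306 μT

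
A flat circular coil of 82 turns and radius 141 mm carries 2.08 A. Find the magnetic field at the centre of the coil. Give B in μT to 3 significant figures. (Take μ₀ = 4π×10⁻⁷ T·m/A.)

B ≈ 760 μT

For an N-turn flat coil, B = Nμ₀I/(2R) with R = 0.141 m.
B = 82 × 9.27×10⁻⁶ T = 7.60×10⁻⁴ T.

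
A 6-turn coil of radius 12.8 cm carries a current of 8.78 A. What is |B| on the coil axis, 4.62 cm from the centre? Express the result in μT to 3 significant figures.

For an N-turn flat coil, B = Nμ₀IR²/[2(R²+z²)^(3/2)] with R = 0.128 m, z = 0.0462 m.
B = 6 × 3.59×10⁻⁵ T = 2.15×10⁻⁴ T.

B ≈ 215 μT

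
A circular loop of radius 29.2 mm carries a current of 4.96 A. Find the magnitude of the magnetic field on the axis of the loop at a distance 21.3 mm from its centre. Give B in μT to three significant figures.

B ≈ 56.3 μT

On the axis of a circular loop, B = μ₀IR² / [2(R²+z²)^(3/2)].
R² + z² = (0.0292)² + (0.0213)² = 0.001306 m², and (R²+z²)^(3/2) = 4.72×10⁻⁵ m³.
B = (4π×10⁻⁷ × 4.96 × 0.0008526) / (2 × 4.72×10⁻⁵) = 5.63×10⁻⁵ T.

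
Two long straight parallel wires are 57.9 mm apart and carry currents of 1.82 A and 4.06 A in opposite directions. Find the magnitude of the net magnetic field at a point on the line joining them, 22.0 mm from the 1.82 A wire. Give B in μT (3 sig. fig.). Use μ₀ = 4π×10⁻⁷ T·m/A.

B ≈ 39.2 μT

Each long wire gives B = μ₀I/(2πd). Distances are d₁ = 0.022 m and d₂ = 0.0359 m.
B₁ = 1.65×10⁻⁵ T, B₂ = 2.26×10⁻⁵ T.
Between antiparallel currents both contributions point the same way, so they add. B = B₁ + B₂ = 1.65×10⁻⁵ + 2.26×10⁻⁵ = 3.92×10⁻⁵ T.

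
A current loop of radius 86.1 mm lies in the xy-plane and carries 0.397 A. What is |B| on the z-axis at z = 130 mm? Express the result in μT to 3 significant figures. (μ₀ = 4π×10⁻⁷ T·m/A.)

B ≈ 0.488 μT

On the axis of a circular loop, B = μ₀IR² / [2(R²+z²)^(3/2)].
R² + z² = (0.0861)² + (0.13)² = 0.02431 m², and (R²+z²)^(3/2) = 3.79×10⁻³ m³.
B = (4π×10⁻⁷ × 0.397 × 0.007413) / (2 × 3.79×10⁻³) = 4.88×10⁻⁷ T.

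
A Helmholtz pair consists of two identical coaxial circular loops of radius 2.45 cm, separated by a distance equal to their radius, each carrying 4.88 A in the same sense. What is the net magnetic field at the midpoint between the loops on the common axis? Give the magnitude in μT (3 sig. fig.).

B ≈ 179 μT

Each loop contributes B = μ₀IR²/[2(R²+z²)^(3/2)] on the axis, with z measured from that loop.
Loop 1 (z = 0.01225 m): B₁ = 8.96×10⁻⁵ T. Loop 2 (z = 0.01225 m): B₂ = 8.96×10⁻⁵ T.
The fields add: B = B₁ + B₂ = 1.79×10⁻⁴ T.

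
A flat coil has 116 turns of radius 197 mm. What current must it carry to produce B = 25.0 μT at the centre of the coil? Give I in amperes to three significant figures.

For an N-turn coil, B = Nμ₀I/(2R) with R = 0.197 m, so I = 2RB/(Nμ₀) = 2 × 0.197 × 2.50×10⁻⁵ / (116 × 4π×10⁻⁷) = 6.76×10⁻² A.

I ≈ 0.0676 A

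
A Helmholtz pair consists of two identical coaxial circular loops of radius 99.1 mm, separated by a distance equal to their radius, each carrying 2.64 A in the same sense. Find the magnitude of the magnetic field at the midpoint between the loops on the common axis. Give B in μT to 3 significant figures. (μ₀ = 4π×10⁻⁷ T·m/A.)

Each loop contributes B = μ₀IR²/[2(R²+z²)^(3/2)] on the axis, with z measured from that loop.
Loop 1 (z = 0.04955 m): B₁ = 1.20×10⁻⁵ T. Loop 2 (z = 0.04955 m): B₂ = 1.20×10⁻⁵ T.
The fields add: B = B₁ + B₂ = 2.40×10⁻⁵ T.

B ≈ 24.0 μT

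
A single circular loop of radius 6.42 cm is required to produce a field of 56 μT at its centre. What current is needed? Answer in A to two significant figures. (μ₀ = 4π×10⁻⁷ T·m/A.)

At the centre of a circular loop B = μ₀I/(2R), so I = 2RB/μ₀.
With R = 0.0642 m, I = 2 × 0.0642 × 5.60×10⁻⁵ / (4π×10⁻⁷) = 5.72 A.

I ≈ 5.7 A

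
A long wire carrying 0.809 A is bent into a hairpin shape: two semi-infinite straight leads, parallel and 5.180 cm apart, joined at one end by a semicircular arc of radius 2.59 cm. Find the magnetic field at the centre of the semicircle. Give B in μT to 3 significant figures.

B ≈ 16.1 μT

The semicircular arc contributes B_arc = μ₀I·π/(4πR) = μ₀I/(4R) = 9.81×10⁻⁶ T.
Each semi-infinite lead is at perpendicular distance R = 0.0259 m from the centre, with the perpendicular foot at its near end, so it contributes μ₀I/(4πR); both point the same way, together 6.25×10⁻⁶ T.
Arc and leads all point the same direction: B = 9.81×10⁻⁶ + 6.25×10⁻⁶ = 1.61×10⁻⁵ T.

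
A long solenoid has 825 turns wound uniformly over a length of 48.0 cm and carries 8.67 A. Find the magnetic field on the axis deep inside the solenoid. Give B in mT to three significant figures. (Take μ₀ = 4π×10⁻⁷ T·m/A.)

Inside a long solenoid, B = μ₀nI with n = 1719 turns/m.
B = 4π×10⁻⁷ × 1719 × 8.67 = 1.87×10⁻² T.

B ≈ 18.7 mT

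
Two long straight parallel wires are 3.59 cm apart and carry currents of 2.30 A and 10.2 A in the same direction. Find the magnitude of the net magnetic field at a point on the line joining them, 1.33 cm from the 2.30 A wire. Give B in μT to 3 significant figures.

Each long wire gives B = μ₀I/(2πd). Distances are d₁ = 0.0133 m and d₂ = 0.0226 m.
B₁ = 3.46×10⁻⁵ T, B₂ = 9.03×10⁻⁵ T.
Between parallel currents the two contributions point in opposite directions, so they subtract. B = |B₁ − B₂| = |3.46×10⁻⁵ − 9.03×10⁻⁵| = 5.57×10⁻⁵ T.

B ≈ 55.7 μT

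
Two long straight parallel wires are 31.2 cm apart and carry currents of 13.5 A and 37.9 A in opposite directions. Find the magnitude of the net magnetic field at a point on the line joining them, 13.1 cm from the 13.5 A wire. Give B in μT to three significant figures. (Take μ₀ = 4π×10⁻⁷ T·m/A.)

B ≈ 62.5 μT

Each long wire gives B = μ₀I/(2πd). Distances are d₁ = 0.131 m and d₂ = 0.181 m.
B₁ = 2.06×10⁻⁵ T, B₂ = 4.19×10⁻⁵ T.
Between antiparallel currents both contributions point the same way, so they add. B = B₁ + B₂ = 2.06×10⁻⁵ + 4.19×10⁻⁵ = 6.25×10⁻⁵ T.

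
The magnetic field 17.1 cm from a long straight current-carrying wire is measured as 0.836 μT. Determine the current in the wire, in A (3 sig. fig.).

For a long straight wire B = μ₀I/(2πd), so I = 2πdB/μ₀.
I = 2π × 0.171 × 8.36×10⁻⁷ / (4π×10⁻⁷) = 0.715 A.

I ≈ 0.715 A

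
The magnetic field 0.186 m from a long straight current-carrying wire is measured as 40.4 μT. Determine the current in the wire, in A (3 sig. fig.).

For a long straight wire B = μ₀I/(2πd), so I = 2πdB/μ₀.
I = 2π × 0.186 × 4.04×10⁻⁵ / (4π×10⁻⁷) = 37.6 A.

I ≈ 37.6 A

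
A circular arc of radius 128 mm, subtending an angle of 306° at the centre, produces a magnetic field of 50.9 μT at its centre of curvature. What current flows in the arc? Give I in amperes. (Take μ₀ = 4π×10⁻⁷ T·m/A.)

For a circular arc, B = μ₀Iφ/(4πR) with φ in radians; here φ = 5.341 rad.
So I = 4πRB/(μ₀φ) = 4π × 0.128 × 5.09×10⁻⁵ / (4π×10⁻⁷ × 5.341) = 12.2 A.

I ≈ 12.2 A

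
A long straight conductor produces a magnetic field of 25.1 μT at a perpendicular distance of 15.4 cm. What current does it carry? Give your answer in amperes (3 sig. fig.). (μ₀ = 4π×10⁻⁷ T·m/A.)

For a long straight wire B = μ₀I/(2πd), so I = 2πdB/μ₀.
I = 2π × 0.154 × 2.51×10⁻⁵ / (4π×10⁻⁷) = 19.3 A.

I ≈ 19.3 A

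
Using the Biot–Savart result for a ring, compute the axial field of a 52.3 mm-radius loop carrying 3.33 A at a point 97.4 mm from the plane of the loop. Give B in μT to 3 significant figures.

On the axis of a circular loop, B = μ₀IR² / [2(R²+z²)^(3/2)].
R² + z² = (0.0523)² + (0.0974)² = 0.01222 m², and (R²+z²)^(3/2) = 1.35×10⁻³ m³.
B = (4π×10⁻⁷ × 3.33 × 0.002735) / (2 × 1.35×10⁻³) = 4.24×10⁻⁶ T.

B ≈ 4.24 μT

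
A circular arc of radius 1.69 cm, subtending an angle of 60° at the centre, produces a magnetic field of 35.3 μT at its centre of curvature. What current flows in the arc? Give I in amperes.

For a circular arc, B = μ₀Iφ/(4πR) with φ in radians; here φ = 1.047 rad.
So I = 4πRB/(μ₀φ) = 4π × 0.0169 × 3.53×10⁻⁵ / (4π×10⁻⁷ × 1.047) = 5.70 A.

I ≈ 5.70 A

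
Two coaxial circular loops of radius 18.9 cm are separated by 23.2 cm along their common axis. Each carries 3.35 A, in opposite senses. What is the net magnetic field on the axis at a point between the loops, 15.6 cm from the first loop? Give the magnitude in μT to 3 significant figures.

B ≈ 3.79 μT

Each loop contributes B = μ₀IR²/[2(R²+z²)^(3/2)] on the axis, with z measured from that loop.
Loop 1 (z = 0.156 m): B₁ = 5.11×10⁻⁶ T. Loop 2 (z = 0.076 m): B₂ = 8.89×10⁻⁶ T.
The fields oppose: B = |B₁ − B₂| = 3.79×10⁻⁶ T.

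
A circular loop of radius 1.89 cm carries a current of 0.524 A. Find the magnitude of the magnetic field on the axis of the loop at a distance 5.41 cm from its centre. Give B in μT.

On the axis of a circular loop, B = μ₀IR² / [2(R²+z²)^(3/2)].
R² + z² = (0.0189)² + (0.0541)² = 0.003284 m², and (R²+z²)^(3/2) = 1.88×10⁻⁴ m³.
B = (4π×10⁻⁷ × 0.524 × 0.0003572) / (2 × 1.88×10⁻⁴) = 6.25×10⁻⁷ T.

B ≈ 0.625 μT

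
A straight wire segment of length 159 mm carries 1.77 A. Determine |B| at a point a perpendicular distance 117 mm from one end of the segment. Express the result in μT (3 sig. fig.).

B ≈ 1.22 μT

For a finite straight segment, B = (μ₀I/4πd)(sinθ₁ + sinθ₂), where θ₁, θ₂ are the angles from the perpendicular to each end.
The perpendicular foot is at one end, so the two end-offsets along the wire are 0 and L = 0.159 m.
sinθ₁ = 0/√(0²+0.117²) = 0.0000; sinθ₂ = 0.159/√(0.159²+0.117²) = 0.8054.
B = (4π×10⁻⁷ × 1.77) / (4π × 0.117) × (0.0000 + 0.8054) = 1.22×10⁻⁶ T.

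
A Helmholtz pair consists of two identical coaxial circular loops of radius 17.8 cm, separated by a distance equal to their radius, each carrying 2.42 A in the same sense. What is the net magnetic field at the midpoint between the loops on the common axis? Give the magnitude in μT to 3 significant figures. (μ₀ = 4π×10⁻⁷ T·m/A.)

Each loop contributes B = μ₀IR²/[2(R²+z²)^(3/2)] on the axis, with z measured from that loop.
Loop 1 (z = 0.089 m): B₁ = 6.11×10⁻⁶ T. Loop 2 (z = 0.089 m): B₂ = 6.11×10⁻⁶ T.
The fields add: B = B₁ + B₂ = 1.22×10⁻⁵ T.

B ≈ 12.2 μT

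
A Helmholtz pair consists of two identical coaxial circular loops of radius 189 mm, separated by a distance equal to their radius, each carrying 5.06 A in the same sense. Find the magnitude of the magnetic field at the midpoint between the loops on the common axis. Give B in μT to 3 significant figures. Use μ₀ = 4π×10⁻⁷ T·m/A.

Each loop contributes B = μ₀IR²/[2(R²+z²)^(3/2)] on the axis, with z measured from that loop.
Loop 1 (z = 0.0945 m): B₁ = 1.20×10⁻⁵ T. Loop 2 (z = 0.0945 m): B₂ = 1.20×10⁻⁵ T.
The fields add: B = B₁ + B₂ = 2.41×10⁻⁵ T.

B ≈ 24.1 μT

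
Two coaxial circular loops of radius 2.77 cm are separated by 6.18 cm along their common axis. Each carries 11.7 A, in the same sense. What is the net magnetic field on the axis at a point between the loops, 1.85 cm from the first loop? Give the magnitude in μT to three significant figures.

B ≈ 194 μT

Each loop contributes B = μ₀IR²/[2(R²+z²)^(3/2)] on the axis, with z measured from that loop.
Loop 1 (z = 0.0185 m): B₁ = 1.53×10⁻⁴ T. Loop 2 (z = 0.0433 m): B₂ = 4.15×10⁻⁵ T.
The fields add: B = B₁ + B₂ = 1.94×10⁻⁴ T.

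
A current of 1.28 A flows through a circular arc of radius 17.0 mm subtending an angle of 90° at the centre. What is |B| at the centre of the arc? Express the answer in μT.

The Biot–Savart field of a circular arc at its centre is B = μ₀Iφ/(4πR), with φ = 1.571 rad.
B = (4π×10⁻⁷ × 1.28 × 1.571) / (4π × 0.017) = 1.18×10⁻⁵ T.

B ≈ 11.8 μT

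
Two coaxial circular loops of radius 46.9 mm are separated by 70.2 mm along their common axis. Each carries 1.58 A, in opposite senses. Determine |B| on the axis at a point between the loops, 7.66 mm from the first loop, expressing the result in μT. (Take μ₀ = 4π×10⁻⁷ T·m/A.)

Each loop contributes B = μ₀IR²/[2(R²+z²)^(3/2)] on the axis, with z measured from that loop.
Loop 1 (z = 0.00766 m): B₁ = 2.03×10⁻⁵ T. Loop 2 (z = 0.06254 m): B₂ = 4.57×10⁻⁶ T.
The fields oppose: B = |B₁ − B₂| = 1.58×10⁻⁵ T.

B ≈ 15.8 μT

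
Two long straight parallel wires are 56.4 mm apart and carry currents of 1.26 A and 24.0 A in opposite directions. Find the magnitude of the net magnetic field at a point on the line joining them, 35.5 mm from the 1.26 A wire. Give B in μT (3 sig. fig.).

B ≈ 237 μT

Each long wire gives B = μ₀I/(2πd). Distances are d₁ = 0.0355 m and d₂ = 0.0209 m.
B₁ = 7.10×10⁻⁶ T, B₂ = 2.30×10⁻⁴ T.
Between antiparallel currents both contributions point the same way, so they add. B = B₁ + B₂ = 7.10×10⁻⁶ + 2.30×10⁻⁴ = 2.37×10⁻⁴ T.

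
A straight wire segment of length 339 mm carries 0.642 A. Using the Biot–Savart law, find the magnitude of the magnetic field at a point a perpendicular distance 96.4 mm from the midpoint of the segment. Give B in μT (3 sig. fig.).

B ≈ 1.16 μT

For a finite straight segment, B = (μ₀I/4πd)(sinθ₁ + sinθ₂), where θ₁, θ₂ are the angles from the perpendicular to each end.
The perpendicular from the point meets the wire at its midpoint, so each end is L/2 = 0.1695 m away along the wire.
sinθ₁ = 0.1695/√(0.1695²+0.0964²) = 0.8693; sinθ₂ = 0.1695/√(0.1695²+0.0964²) = 0.8693.
B = (4π×10⁻⁷ × 0.642) / (4π × 0.0964) × (0.8693 + 0.8693) = 1.16×10⁻⁶ T.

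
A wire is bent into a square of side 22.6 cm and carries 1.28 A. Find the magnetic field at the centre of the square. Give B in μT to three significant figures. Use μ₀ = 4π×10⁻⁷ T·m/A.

Each side is a finite straight segment at perpendicular distance d = a/(2 tan(π/4)) = 0.113 m from the centre, with end-angles ±π/4.
One side contributes B₁ = (μ₀I/4πd)·2 sin(π/4) = 1.60×10⁻⁶ T.
All 4 sides add in the same direction: B = 4 × 1.60×10⁻⁶ = 6.41×10⁻⁶ T.

B ≈ 6.41 μT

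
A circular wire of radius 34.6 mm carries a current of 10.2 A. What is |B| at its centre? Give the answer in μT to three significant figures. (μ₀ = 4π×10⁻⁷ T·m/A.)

B ≈ 185 μT

At the centre of a circular loop the Biot–Savart law gives B = μ₀I/(2R).
B = (4π×10⁻⁷ × 10.2) / (2 × 0.0346) = 1.85×10⁻⁴ T.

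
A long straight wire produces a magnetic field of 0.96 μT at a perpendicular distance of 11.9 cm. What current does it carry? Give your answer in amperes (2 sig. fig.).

I ≈ 0.57 A

For a long straight wire B = μ₀I/(2πd), so I = 2πdB/μ₀.
I = 2π × 0.119 × 9.60×10⁻⁷ / (4π×10⁻⁷) = 0.571 A.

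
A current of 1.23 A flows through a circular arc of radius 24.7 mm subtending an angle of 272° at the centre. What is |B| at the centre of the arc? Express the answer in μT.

The Biot–Savart field of a circular arc at its centre is B = μ₀Iφ/(4πR), with φ = 4.747 rad.
B = (4π×10⁻⁷ × 1.23 × 4.747) / (4π × 0.0247) = 2.36×10⁻⁵ T.

B ≈ 23.6 μT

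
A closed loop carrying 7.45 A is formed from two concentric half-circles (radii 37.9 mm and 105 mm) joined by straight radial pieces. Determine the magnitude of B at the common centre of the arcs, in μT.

The radial connectors point toward the centre, so dl × r̂ = 0 and they contribute nothing.
Each semicircle gives μ₀I/(4R): inner arc 6.18×10⁻⁵ T, outer arc 2.23×10⁻⁵ T.
The two arcs carry current in opposite angular senses, so their fields oppose: B = |6.18×10⁻⁵ − 2.23×10⁻⁵| = 3.95×10⁻⁵ T.

B ≈ 39.5 μT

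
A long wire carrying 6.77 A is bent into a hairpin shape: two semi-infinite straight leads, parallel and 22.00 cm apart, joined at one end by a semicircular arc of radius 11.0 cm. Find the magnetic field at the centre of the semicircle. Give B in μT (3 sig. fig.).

The semicircular arc contributes B_arc = μ₀I·π/(4πR) = μ₀I/(4R) = 1.93×10⁻⁵ T.
Each semi-infinite lead is at perpendicular distance R = 0.11 m from the centre, with the perpendicular foot at its near end, so it contributes μ₀I/(4πR); both point the same way, together 1.23×10⁻⁵ T.
Arc and leads all point the same direction: B = 1.93×10⁻⁵ + 1.23×10⁻⁵ = 3.16×10⁻⁵ T.

B ≈ 31.6 μT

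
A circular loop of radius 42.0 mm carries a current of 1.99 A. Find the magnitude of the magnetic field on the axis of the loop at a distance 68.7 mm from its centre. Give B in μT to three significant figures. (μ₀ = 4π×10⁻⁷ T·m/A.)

On the axis of a circular loop, B = μ₀IR² / [2(R²+z²)^(3/2)].
R² + z² = (0.042)² + (0.0687)² = 0.006484 m², and (R²+z²)^(3/2) = 5.22×10⁻⁴ m³.
B = (4π×10⁻⁷ × 1.99 × 0.001764) / (2 × 5.22×10⁻⁴) = 4.22×10⁻⁶ T.

B ≈ 4.22 μT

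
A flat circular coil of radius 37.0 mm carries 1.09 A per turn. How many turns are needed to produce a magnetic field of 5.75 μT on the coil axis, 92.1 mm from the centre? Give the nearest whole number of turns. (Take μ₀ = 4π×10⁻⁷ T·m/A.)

N = 6

For an N-turn coil, B = Nμ₀IR²/[2(R²+z²)^(3/2)]. A single turn gives B₁ = 9.59×10⁻⁷ T with R = 0.037 m, z = 0.0921 m.
N = B/B₁ = 5.75×10⁻⁶ / 9.59×10⁻⁷ = 6.00.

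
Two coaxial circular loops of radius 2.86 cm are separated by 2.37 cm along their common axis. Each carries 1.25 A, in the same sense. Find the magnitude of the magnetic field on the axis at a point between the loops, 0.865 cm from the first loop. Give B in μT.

Each loop contributes B = μ₀IR²/[2(R²+z²)^(3/2)] on the axis, with z measured from that loop.
Loop 1 (z = 0.00865 m): B₁ = 2.41×10⁻⁵ T. Loop 2 (z = 0.01505 m): B₂ = 1.90×10⁻⁵ T.
The fields add: B = B₁ + B₂ = 4.31×10⁻⁵ T.

B ≈ 43.1 μT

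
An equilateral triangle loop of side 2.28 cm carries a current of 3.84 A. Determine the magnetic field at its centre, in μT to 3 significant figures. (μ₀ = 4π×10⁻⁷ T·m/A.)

B ≈ 303 μT

Each side is a finite straight segment at perpendicular distance d = a/(2 tan(π/3)) = 0.006582 m from the centre, with end-angles ±π/3.
One side contributes B₁ = (μ₀I/4πd)·2 sin(π/3) = 1.01×10⁻⁴ T.
All 3 sides add in the same direction: B = 3 × 1.01×10⁻⁴ = 3.03×10⁻⁴ T.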